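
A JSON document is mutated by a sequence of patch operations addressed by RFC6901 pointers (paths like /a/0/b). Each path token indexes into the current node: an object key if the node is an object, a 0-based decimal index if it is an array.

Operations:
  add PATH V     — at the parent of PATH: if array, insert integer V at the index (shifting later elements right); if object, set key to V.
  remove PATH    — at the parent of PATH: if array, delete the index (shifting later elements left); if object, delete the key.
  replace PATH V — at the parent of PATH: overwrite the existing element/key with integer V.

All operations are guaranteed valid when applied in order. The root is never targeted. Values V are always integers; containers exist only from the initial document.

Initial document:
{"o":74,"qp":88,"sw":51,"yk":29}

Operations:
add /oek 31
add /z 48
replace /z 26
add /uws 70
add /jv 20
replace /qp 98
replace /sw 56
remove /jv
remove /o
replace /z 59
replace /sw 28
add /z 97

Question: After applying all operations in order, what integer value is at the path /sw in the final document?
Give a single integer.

After op 1 (add /oek 31): {"o":74,"oek":31,"qp":88,"sw":51,"yk":29}
After op 2 (add /z 48): {"o":74,"oek":31,"qp":88,"sw":51,"yk":29,"z":48}
After op 3 (replace /z 26): {"o":74,"oek":31,"qp":88,"sw":51,"yk":29,"z":26}
After op 4 (add /uws 70): {"o":74,"oek":31,"qp":88,"sw":51,"uws":70,"yk":29,"z":26}
After op 5 (add /jv 20): {"jv":20,"o":74,"oek":31,"qp":88,"sw":51,"uws":70,"yk":29,"z":26}
After op 6 (replace /qp 98): {"jv":20,"o":74,"oek":31,"qp":98,"sw":51,"uws":70,"yk":29,"z":26}
After op 7 (replace /sw 56): {"jv":20,"o":74,"oek":31,"qp":98,"sw":56,"uws":70,"yk":29,"z":26}
After op 8 (remove /jv): {"o":74,"oek":31,"qp":98,"sw":56,"uws":70,"yk":29,"z":26}
After op 9 (remove /o): {"oek":31,"qp":98,"sw":56,"uws":70,"yk":29,"z":26}
After op 10 (replace /z 59): {"oek":31,"qp":98,"sw":56,"uws":70,"yk":29,"z":59}
After op 11 (replace /sw 28): {"oek":31,"qp":98,"sw":28,"uws":70,"yk":29,"z":59}
After op 12 (add /z 97): {"oek":31,"qp":98,"sw":28,"uws":70,"yk":29,"z":97}
Value at /sw: 28

Answer: 28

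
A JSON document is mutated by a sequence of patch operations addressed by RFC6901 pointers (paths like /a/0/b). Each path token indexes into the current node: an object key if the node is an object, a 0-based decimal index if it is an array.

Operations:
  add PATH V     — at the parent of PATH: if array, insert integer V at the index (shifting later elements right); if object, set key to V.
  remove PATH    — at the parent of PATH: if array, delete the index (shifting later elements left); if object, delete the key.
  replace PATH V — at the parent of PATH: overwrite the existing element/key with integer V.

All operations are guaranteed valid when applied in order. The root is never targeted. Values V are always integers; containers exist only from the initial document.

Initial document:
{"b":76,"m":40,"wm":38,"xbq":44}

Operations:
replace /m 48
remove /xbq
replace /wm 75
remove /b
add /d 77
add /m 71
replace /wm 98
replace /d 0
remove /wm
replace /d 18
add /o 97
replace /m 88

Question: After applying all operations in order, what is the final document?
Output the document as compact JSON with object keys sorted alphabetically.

After op 1 (replace /m 48): {"b":76,"m":48,"wm":38,"xbq":44}
After op 2 (remove /xbq): {"b":76,"m":48,"wm":38}
After op 3 (replace /wm 75): {"b":76,"m":48,"wm":75}
After op 4 (remove /b): {"m":48,"wm":75}
After op 5 (add /d 77): {"d":77,"m":48,"wm":75}
After op 6 (add /m 71): {"d":77,"m":71,"wm":75}
After op 7 (replace /wm 98): {"d":77,"m":71,"wm":98}
After op 8 (replace /d 0): {"d":0,"m":71,"wm":98}
After op 9 (remove /wm): {"d":0,"m":71}
After op 10 (replace /d 18): {"d":18,"m":71}
After op 11 (add /o 97): {"d":18,"m":71,"o":97}
After op 12 (replace /m 88): {"d":18,"m":88,"o":97}

Answer: {"d":18,"m":88,"o":97}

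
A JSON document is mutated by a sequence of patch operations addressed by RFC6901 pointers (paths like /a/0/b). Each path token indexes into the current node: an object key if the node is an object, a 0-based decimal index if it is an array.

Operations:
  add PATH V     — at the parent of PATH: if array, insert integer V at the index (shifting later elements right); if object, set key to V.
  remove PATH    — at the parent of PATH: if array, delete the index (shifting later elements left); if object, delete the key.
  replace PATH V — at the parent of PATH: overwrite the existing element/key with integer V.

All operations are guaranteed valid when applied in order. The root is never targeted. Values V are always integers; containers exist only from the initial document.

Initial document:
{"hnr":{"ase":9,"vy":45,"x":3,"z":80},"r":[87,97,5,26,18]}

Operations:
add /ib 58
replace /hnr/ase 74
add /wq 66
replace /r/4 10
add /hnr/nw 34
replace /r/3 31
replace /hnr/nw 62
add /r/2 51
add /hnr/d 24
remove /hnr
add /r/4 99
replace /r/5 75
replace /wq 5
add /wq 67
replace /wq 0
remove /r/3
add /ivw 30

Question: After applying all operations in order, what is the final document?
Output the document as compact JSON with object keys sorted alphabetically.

Answer: {"ib":58,"ivw":30,"r":[87,97,51,99,75,10],"wq":0}

Derivation:
After op 1 (add /ib 58): {"hnr":{"ase":9,"vy":45,"x":3,"z":80},"ib":58,"r":[87,97,5,26,18]}
After op 2 (replace /hnr/ase 74): {"hnr":{"ase":74,"vy":45,"x":3,"z":80},"ib":58,"r":[87,97,5,26,18]}
After op 3 (add /wq 66): {"hnr":{"ase":74,"vy":45,"x":3,"z":80},"ib":58,"r":[87,97,5,26,18],"wq":66}
After op 4 (replace /r/4 10): {"hnr":{"ase":74,"vy":45,"x":3,"z":80},"ib":58,"r":[87,97,5,26,10],"wq":66}
After op 5 (add /hnr/nw 34): {"hnr":{"ase":74,"nw":34,"vy":45,"x":3,"z":80},"ib":58,"r":[87,97,5,26,10],"wq":66}
After op 6 (replace /r/3 31): {"hnr":{"ase":74,"nw":34,"vy":45,"x":3,"z":80},"ib":58,"r":[87,97,5,31,10],"wq":66}
After op 7 (replace /hnr/nw 62): {"hnr":{"ase":74,"nw":62,"vy":45,"x":3,"z":80},"ib":58,"r":[87,97,5,31,10],"wq":66}
After op 8 (add /r/2 51): {"hnr":{"ase":74,"nw":62,"vy":45,"x":3,"z":80},"ib":58,"r":[87,97,51,5,31,10],"wq":66}
After op 9 (add /hnr/d 24): {"hnr":{"ase":74,"d":24,"nw":62,"vy":45,"x":3,"z":80},"ib":58,"r":[87,97,51,5,31,10],"wq":66}
After op 10 (remove /hnr): {"ib":58,"r":[87,97,51,5,31,10],"wq":66}
After op 11 (add /r/4 99): {"ib":58,"r":[87,97,51,5,99,31,10],"wq":66}
After op 12 (replace /r/5 75): {"ib":58,"r":[87,97,51,5,99,75,10],"wq":66}
After op 13 (replace /wq 5): {"ib":58,"r":[87,97,51,5,99,75,10],"wq":5}
After op 14 (add /wq 67): {"ib":58,"r":[87,97,51,5,99,75,10],"wq":67}
After op 15 (replace /wq 0): {"ib":58,"r":[87,97,51,5,99,75,10],"wq":0}
After op 16 (remove /r/3): {"ib":58,"r":[87,97,51,99,75,10],"wq":0}
After op 17 (add /ivw 30): {"ib":58,"ivw":30,"r":[87,97,51,99,75,10],"wq":0}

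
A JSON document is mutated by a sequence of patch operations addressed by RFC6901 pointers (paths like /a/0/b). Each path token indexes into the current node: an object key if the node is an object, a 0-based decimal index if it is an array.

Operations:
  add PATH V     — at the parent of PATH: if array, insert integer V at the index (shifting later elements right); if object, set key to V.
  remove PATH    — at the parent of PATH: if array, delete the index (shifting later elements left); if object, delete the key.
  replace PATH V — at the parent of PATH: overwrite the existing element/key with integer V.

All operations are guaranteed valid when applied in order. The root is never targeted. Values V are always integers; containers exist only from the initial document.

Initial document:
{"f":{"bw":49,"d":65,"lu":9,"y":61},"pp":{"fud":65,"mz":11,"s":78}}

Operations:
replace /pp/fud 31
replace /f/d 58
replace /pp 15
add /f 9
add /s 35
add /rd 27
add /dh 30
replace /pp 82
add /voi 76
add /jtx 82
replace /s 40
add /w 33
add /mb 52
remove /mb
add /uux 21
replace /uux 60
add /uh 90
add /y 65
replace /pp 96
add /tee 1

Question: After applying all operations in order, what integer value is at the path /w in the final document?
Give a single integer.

Answer: 33

Derivation:
After op 1 (replace /pp/fud 31): {"f":{"bw":49,"d":65,"lu":9,"y":61},"pp":{"fud":31,"mz":11,"s":78}}
After op 2 (replace /f/d 58): {"f":{"bw":49,"d":58,"lu":9,"y":61},"pp":{"fud":31,"mz":11,"s":78}}
After op 3 (replace /pp 15): {"f":{"bw":49,"d":58,"lu":9,"y":61},"pp":15}
After op 4 (add /f 9): {"f":9,"pp":15}
After op 5 (add /s 35): {"f":9,"pp":15,"s":35}
After op 6 (add /rd 27): {"f":9,"pp":15,"rd":27,"s":35}
After op 7 (add /dh 30): {"dh":30,"f":9,"pp":15,"rd":27,"s":35}
After op 8 (replace /pp 82): {"dh":30,"f":9,"pp":82,"rd":27,"s":35}
After op 9 (add /voi 76): {"dh":30,"f":9,"pp":82,"rd":27,"s":35,"voi":76}
After op 10 (add /jtx 82): {"dh":30,"f":9,"jtx":82,"pp":82,"rd":27,"s":35,"voi":76}
After op 11 (replace /s 40): {"dh":30,"f":9,"jtx":82,"pp":82,"rd":27,"s":40,"voi":76}
After op 12 (add /w 33): {"dh":30,"f":9,"jtx":82,"pp":82,"rd":27,"s":40,"voi":76,"w":33}
After op 13 (add /mb 52): {"dh":30,"f":9,"jtx":82,"mb":52,"pp":82,"rd":27,"s":40,"voi":76,"w":33}
After op 14 (remove /mb): {"dh":30,"f":9,"jtx":82,"pp":82,"rd":27,"s":40,"voi":76,"w":33}
After op 15 (add /uux 21): {"dh":30,"f":9,"jtx":82,"pp":82,"rd":27,"s":40,"uux":21,"voi":76,"w":33}
After op 16 (replace /uux 60): {"dh":30,"f":9,"jtx":82,"pp":82,"rd":27,"s":40,"uux":60,"voi":76,"w":33}
After op 17 (add /uh 90): {"dh":30,"f":9,"jtx":82,"pp":82,"rd":27,"s":40,"uh":90,"uux":60,"voi":76,"w":33}
After op 18 (add /y 65): {"dh":30,"f":9,"jtx":82,"pp":82,"rd":27,"s":40,"uh":90,"uux":60,"voi":76,"w":33,"y":65}
After op 19 (replace /pp 96): {"dh":30,"f":9,"jtx":82,"pp":96,"rd":27,"s":40,"uh":90,"uux":60,"voi":76,"w":33,"y":65}
After op 20 (add /tee 1): {"dh":30,"f":9,"jtx":82,"pp":96,"rd":27,"s":40,"tee":1,"uh":90,"uux":60,"voi":76,"w":33,"y":65}
Value at /w: 33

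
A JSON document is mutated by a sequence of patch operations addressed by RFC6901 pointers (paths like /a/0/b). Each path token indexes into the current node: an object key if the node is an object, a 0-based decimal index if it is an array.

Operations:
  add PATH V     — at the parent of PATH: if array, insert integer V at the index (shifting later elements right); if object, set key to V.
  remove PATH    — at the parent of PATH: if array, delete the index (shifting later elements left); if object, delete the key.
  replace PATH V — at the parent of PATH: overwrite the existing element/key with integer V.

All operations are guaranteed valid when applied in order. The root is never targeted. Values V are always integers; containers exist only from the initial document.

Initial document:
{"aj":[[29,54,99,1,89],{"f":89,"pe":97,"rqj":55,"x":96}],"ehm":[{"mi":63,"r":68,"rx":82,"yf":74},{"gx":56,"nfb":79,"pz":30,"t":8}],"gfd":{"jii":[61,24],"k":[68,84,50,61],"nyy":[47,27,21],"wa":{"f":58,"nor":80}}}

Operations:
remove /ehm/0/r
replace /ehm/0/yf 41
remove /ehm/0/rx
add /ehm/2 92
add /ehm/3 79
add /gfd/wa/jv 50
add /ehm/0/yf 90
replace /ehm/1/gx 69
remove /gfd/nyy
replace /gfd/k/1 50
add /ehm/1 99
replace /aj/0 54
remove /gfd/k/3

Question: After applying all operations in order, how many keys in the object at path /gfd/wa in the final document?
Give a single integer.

Answer: 3

Derivation:
After op 1 (remove /ehm/0/r): {"aj":[[29,54,99,1,89],{"f":89,"pe":97,"rqj":55,"x":96}],"ehm":[{"mi":63,"rx":82,"yf":74},{"gx":56,"nfb":79,"pz":30,"t":8}],"gfd":{"jii":[61,24],"k":[68,84,50,61],"nyy":[47,27,21],"wa":{"f":58,"nor":80}}}
After op 2 (replace /ehm/0/yf 41): {"aj":[[29,54,99,1,89],{"f":89,"pe":97,"rqj":55,"x":96}],"ehm":[{"mi":63,"rx":82,"yf":41},{"gx":56,"nfb":79,"pz":30,"t":8}],"gfd":{"jii":[61,24],"k":[68,84,50,61],"nyy":[47,27,21],"wa":{"f":58,"nor":80}}}
After op 3 (remove /ehm/0/rx): {"aj":[[29,54,99,1,89],{"f":89,"pe":97,"rqj":55,"x":96}],"ehm":[{"mi":63,"yf":41},{"gx":56,"nfb":79,"pz":30,"t":8}],"gfd":{"jii":[61,24],"k":[68,84,50,61],"nyy":[47,27,21],"wa":{"f":58,"nor":80}}}
After op 4 (add /ehm/2 92): {"aj":[[29,54,99,1,89],{"f":89,"pe":97,"rqj":55,"x":96}],"ehm":[{"mi":63,"yf":41},{"gx":56,"nfb":79,"pz":30,"t":8},92],"gfd":{"jii":[61,24],"k":[68,84,50,61],"nyy":[47,27,21],"wa":{"f":58,"nor":80}}}
After op 5 (add /ehm/3 79): {"aj":[[29,54,99,1,89],{"f":89,"pe":97,"rqj":55,"x":96}],"ehm":[{"mi":63,"yf":41},{"gx":56,"nfb":79,"pz":30,"t":8},92,79],"gfd":{"jii":[61,24],"k":[68,84,50,61],"nyy":[47,27,21],"wa":{"f":58,"nor":80}}}
After op 6 (add /gfd/wa/jv 50): {"aj":[[29,54,99,1,89],{"f":89,"pe":97,"rqj":55,"x":96}],"ehm":[{"mi":63,"yf":41},{"gx":56,"nfb":79,"pz":30,"t":8},92,79],"gfd":{"jii":[61,24],"k":[68,84,50,61],"nyy":[47,27,21],"wa":{"f":58,"jv":50,"nor":80}}}
After op 7 (add /ehm/0/yf 90): {"aj":[[29,54,99,1,89],{"f":89,"pe":97,"rqj":55,"x":96}],"ehm":[{"mi":63,"yf":90},{"gx":56,"nfb":79,"pz":30,"t":8},92,79],"gfd":{"jii":[61,24],"k":[68,84,50,61],"nyy":[47,27,21],"wa":{"f":58,"jv":50,"nor":80}}}
After op 8 (replace /ehm/1/gx 69): {"aj":[[29,54,99,1,89],{"f":89,"pe":97,"rqj":55,"x":96}],"ehm":[{"mi":63,"yf":90},{"gx":69,"nfb":79,"pz":30,"t":8},92,79],"gfd":{"jii":[61,24],"k":[68,84,50,61],"nyy":[47,27,21],"wa":{"f":58,"jv":50,"nor":80}}}
After op 9 (remove /gfd/nyy): {"aj":[[29,54,99,1,89],{"f":89,"pe":97,"rqj":55,"x":96}],"ehm":[{"mi":63,"yf":90},{"gx":69,"nfb":79,"pz":30,"t":8},92,79],"gfd":{"jii":[61,24],"k":[68,84,50,61],"wa":{"f":58,"jv":50,"nor":80}}}
After op 10 (replace /gfd/k/1 50): {"aj":[[29,54,99,1,89],{"f":89,"pe":97,"rqj":55,"x":96}],"ehm":[{"mi":63,"yf":90},{"gx":69,"nfb":79,"pz":30,"t":8},92,79],"gfd":{"jii":[61,24],"k":[68,50,50,61],"wa":{"f":58,"jv":50,"nor":80}}}
After op 11 (add /ehm/1 99): {"aj":[[29,54,99,1,89],{"f":89,"pe":97,"rqj":55,"x":96}],"ehm":[{"mi":63,"yf":90},99,{"gx":69,"nfb":79,"pz":30,"t":8},92,79],"gfd":{"jii":[61,24],"k":[68,50,50,61],"wa":{"f":58,"jv":50,"nor":80}}}
After op 12 (replace /aj/0 54): {"aj":[54,{"f":89,"pe":97,"rqj":55,"x":96}],"ehm":[{"mi":63,"yf":90},99,{"gx":69,"nfb":79,"pz":30,"t":8},92,79],"gfd":{"jii":[61,24],"k":[68,50,50,61],"wa":{"f":58,"jv":50,"nor":80}}}
After op 13 (remove /gfd/k/3): {"aj":[54,{"f":89,"pe":97,"rqj":55,"x":96}],"ehm":[{"mi":63,"yf":90},99,{"gx":69,"nfb":79,"pz":30,"t":8},92,79],"gfd":{"jii":[61,24],"k":[68,50,50],"wa":{"f":58,"jv":50,"nor":80}}}
Size at path /gfd/wa: 3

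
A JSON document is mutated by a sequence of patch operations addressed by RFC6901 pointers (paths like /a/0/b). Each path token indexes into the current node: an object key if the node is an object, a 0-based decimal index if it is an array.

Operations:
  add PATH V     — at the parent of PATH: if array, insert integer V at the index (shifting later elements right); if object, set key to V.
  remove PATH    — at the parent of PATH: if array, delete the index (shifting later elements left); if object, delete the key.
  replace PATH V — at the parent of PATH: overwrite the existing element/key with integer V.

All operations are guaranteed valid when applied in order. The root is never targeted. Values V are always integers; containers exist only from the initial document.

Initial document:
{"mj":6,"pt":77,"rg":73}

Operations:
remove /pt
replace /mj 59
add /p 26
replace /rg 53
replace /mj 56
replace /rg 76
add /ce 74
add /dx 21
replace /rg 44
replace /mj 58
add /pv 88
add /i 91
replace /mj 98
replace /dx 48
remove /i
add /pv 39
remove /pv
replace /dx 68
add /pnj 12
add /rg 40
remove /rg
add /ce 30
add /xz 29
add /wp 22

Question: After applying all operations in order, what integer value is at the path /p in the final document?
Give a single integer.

Answer: 26

Derivation:
After op 1 (remove /pt): {"mj":6,"rg":73}
After op 2 (replace /mj 59): {"mj":59,"rg":73}
After op 3 (add /p 26): {"mj":59,"p":26,"rg":73}
After op 4 (replace /rg 53): {"mj":59,"p":26,"rg":53}
After op 5 (replace /mj 56): {"mj":56,"p":26,"rg":53}
After op 6 (replace /rg 76): {"mj":56,"p":26,"rg":76}
After op 7 (add /ce 74): {"ce":74,"mj":56,"p":26,"rg":76}
After op 8 (add /dx 21): {"ce":74,"dx":21,"mj":56,"p":26,"rg":76}
After op 9 (replace /rg 44): {"ce":74,"dx":21,"mj":56,"p":26,"rg":44}
After op 10 (replace /mj 58): {"ce":74,"dx":21,"mj":58,"p":26,"rg":44}
After op 11 (add /pv 88): {"ce":74,"dx":21,"mj":58,"p":26,"pv":88,"rg":44}
After op 12 (add /i 91): {"ce":74,"dx":21,"i":91,"mj":58,"p":26,"pv":88,"rg":44}
After op 13 (replace /mj 98): {"ce":74,"dx":21,"i":91,"mj":98,"p":26,"pv":88,"rg":44}
After op 14 (replace /dx 48): {"ce":74,"dx":48,"i":91,"mj":98,"p":26,"pv":88,"rg":44}
After op 15 (remove /i): {"ce":74,"dx":48,"mj":98,"p":26,"pv":88,"rg":44}
After op 16 (add /pv 39): {"ce":74,"dx":48,"mj":98,"p":26,"pv":39,"rg":44}
After op 17 (remove /pv): {"ce":74,"dx":48,"mj":98,"p":26,"rg":44}
After op 18 (replace /dx 68): {"ce":74,"dx":68,"mj":98,"p":26,"rg":44}
After op 19 (add /pnj 12): {"ce":74,"dx":68,"mj":98,"p":26,"pnj":12,"rg":44}
After op 20 (add /rg 40): {"ce":74,"dx":68,"mj":98,"p":26,"pnj":12,"rg":40}
After op 21 (remove /rg): {"ce":74,"dx":68,"mj":98,"p":26,"pnj":12}
After op 22 (add /ce 30): {"ce":30,"dx":68,"mj":98,"p":26,"pnj":12}
After op 23 (add /xz 29): {"ce":30,"dx":68,"mj":98,"p":26,"pnj":12,"xz":29}
After op 24 (add /wp 22): {"ce":30,"dx":68,"mj":98,"p":26,"pnj":12,"wp":22,"xz":29}
Value at /p: 26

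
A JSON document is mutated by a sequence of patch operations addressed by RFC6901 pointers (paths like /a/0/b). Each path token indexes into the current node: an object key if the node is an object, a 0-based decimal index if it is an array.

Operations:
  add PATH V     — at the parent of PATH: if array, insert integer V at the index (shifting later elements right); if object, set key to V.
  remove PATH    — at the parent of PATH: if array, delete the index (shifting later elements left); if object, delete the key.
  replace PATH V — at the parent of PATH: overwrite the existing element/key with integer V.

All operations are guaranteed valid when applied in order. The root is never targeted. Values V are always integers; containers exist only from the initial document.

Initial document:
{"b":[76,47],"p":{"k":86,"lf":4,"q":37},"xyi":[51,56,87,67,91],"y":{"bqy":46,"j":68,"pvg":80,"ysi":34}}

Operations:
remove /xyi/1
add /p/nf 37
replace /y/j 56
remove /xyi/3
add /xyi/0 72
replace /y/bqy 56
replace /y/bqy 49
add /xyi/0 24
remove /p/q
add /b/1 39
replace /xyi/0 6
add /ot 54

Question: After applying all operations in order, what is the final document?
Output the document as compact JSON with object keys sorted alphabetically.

Answer: {"b":[76,39,47],"ot":54,"p":{"k":86,"lf":4,"nf":37},"xyi":[6,72,51,87,67],"y":{"bqy":49,"j":56,"pvg":80,"ysi":34}}

Derivation:
After op 1 (remove /xyi/1): {"b":[76,47],"p":{"k":86,"lf":4,"q":37},"xyi":[51,87,67,91],"y":{"bqy":46,"j":68,"pvg":80,"ysi":34}}
After op 2 (add /p/nf 37): {"b":[76,47],"p":{"k":86,"lf":4,"nf":37,"q":37},"xyi":[51,87,67,91],"y":{"bqy":46,"j":68,"pvg":80,"ysi":34}}
After op 3 (replace /y/j 56): {"b":[76,47],"p":{"k":86,"lf":4,"nf":37,"q":37},"xyi":[51,87,67,91],"y":{"bqy":46,"j":56,"pvg":80,"ysi":34}}
After op 4 (remove /xyi/3): {"b":[76,47],"p":{"k":86,"lf":4,"nf":37,"q":37},"xyi":[51,87,67],"y":{"bqy":46,"j":56,"pvg":80,"ysi":34}}
After op 5 (add /xyi/0 72): {"b":[76,47],"p":{"k":86,"lf":4,"nf":37,"q":37},"xyi":[72,51,87,67],"y":{"bqy":46,"j":56,"pvg":80,"ysi":34}}
After op 6 (replace /y/bqy 56): {"b":[76,47],"p":{"k":86,"lf":4,"nf":37,"q":37},"xyi":[72,51,87,67],"y":{"bqy":56,"j":56,"pvg":80,"ysi":34}}
After op 7 (replace /y/bqy 49): {"b":[76,47],"p":{"k":86,"lf":4,"nf":37,"q":37},"xyi":[72,51,87,67],"y":{"bqy":49,"j":56,"pvg":80,"ysi":34}}
After op 8 (add /xyi/0 24): {"b":[76,47],"p":{"k":86,"lf":4,"nf":37,"q":37},"xyi":[24,72,51,87,67],"y":{"bqy":49,"j":56,"pvg":80,"ysi":34}}
After op 9 (remove /p/q): {"b":[76,47],"p":{"k":86,"lf":4,"nf":37},"xyi":[24,72,51,87,67],"y":{"bqy":49,"j":56,"pvg":80,"ysi":34}}
After op 10 (add /b/1 39): {"b":[76,39,47],"p":{"k":86,"lf":4,"nf":37},"xyi":[24,72,51,87,67],"y":{"bqy":49,"j":56,"pvg":80,"ysi":34}}
After op 11 (replace /xyi/0 6): {"b":[76,39,47],"p":{"k":86,"lf":4,"nf":37},"xyi":[6,72,51,87,67],"y":{"bqy":49,"j":56,"pvg":80,"ysi":34}}
After op 12 (add /ot 54): {"b":[76,39,47],"ot":54,"p":{"k":86,"lf":4,"nf":37},"xyi":[6,72,51,87,67],"y":{"bqy":49,"j":56,"pvg":80,"ysi":34}}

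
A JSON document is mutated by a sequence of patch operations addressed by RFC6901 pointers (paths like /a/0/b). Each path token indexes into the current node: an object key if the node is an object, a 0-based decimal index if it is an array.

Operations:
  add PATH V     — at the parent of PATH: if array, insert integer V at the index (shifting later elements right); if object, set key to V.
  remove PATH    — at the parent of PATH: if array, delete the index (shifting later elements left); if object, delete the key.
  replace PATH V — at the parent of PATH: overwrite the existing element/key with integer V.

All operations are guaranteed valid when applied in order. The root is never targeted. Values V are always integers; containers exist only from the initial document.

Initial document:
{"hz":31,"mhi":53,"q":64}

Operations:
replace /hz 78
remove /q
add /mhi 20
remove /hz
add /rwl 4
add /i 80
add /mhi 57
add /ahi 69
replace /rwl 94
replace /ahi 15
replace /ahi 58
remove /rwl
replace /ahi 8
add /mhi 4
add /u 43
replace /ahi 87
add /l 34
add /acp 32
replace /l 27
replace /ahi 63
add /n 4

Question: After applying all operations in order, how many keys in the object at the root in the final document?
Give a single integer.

After op 1 (replace /hz 78): {"hz":78,"mhi":53,"q":64}
After op 2 (remove /q): {"hz":78,"mhi":53}
After op 3 (add /mhi 20): {"hz":78,"mhi":20}
After op 4 (remove /hz): {"mhi":20}
After op 5 (add /rwl 4): {"mhi":20,"rwl":4}
After op 6 (add /i 80): {"i":80,"mhi":20,"rwl":4}
After op 7 (add /mhi 57): {"i":80,"mhi":57,"rwl":4}
After op 8 (add /ahi 69): {"ahi":69,"i":80,"mhi":57,"rwl":4}
After op 9 (replace /rwl 94): {"ahi":69,"i":80,"mhi":57,"rwl":94}
After op 10 (replace /ahi 15): {"ahi":15,"i":80,"mhi":57,"rwl":94}
After op 11 (replace /ahi 58): {"ahi":58,"i":80,"mhi":57,"rwl":94}
After op 12 (remove /rwl): {"ahi":58,"i":80,"mhi":57}
After op 13 (replace /ahi 8): {"ahi":8,"i":80,"mhi":57}
After op 14 (add /mhi 4): {"ahi":8,"i":80,"mhi":4}
After op 15 (add /u 43): {"ahi":8,"i":80,"mhi":4,"u":43}
After op 16 (replace /ahi 87): {"ahi":87,"i":80,"mhi":4,"u":43}
After op 17 (add /l 34): {"ahi":87,"i":80,"l":34,"mhi":4,"u":43}
After op 18 (add /acp 32): {"acp":32,"ahi":87,"i":80,"l":34,"mhi":4,"u":43}
After op 19 (replace /l 27): {"acp":32,"ahi":87,"i":80,"l":27,"mhi":4,"u":43}
After op 20 (replace /ahi 63): {"acp":32,"ahi":63,"i":80,"l":27,"mhi":4,"u":43}
After op 21 (add /n 4): {"acp":32,"ahi":63,"i":80,"l":27,"mhi":4,"n":4,"u":43}
Size at the root: 7

Answer: 7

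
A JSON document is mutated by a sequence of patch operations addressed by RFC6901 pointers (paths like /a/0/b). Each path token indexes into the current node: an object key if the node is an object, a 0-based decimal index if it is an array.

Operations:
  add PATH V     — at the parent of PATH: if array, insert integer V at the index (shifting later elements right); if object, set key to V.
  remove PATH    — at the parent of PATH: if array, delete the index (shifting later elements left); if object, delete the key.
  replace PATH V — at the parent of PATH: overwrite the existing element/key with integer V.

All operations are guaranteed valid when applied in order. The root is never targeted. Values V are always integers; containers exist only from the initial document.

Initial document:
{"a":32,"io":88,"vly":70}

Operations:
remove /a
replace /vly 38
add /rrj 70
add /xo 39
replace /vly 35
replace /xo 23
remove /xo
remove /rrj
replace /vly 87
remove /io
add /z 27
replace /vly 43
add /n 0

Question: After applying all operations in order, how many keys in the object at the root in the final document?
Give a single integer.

Answer: 3

Derivation:
After op 1 (remove /a): {"io":88,"vly":70}
After op 2 (replace /vly 38): {"io":88,"vly":38}
After op 3 (add /rrj 70): {"io":88,"rrj":70,"vly":38}
After op 4 (add /xo 39): {"io":88,"rrj":70,"vly":38,"xo":39}
After op 5 (replace /vly 35): {"io":88,"rrj":70,"vly":35,"xo":39}
After op 6 (replace /xo 23): {"io":88,"rrj":70,"vly":35,"xo":23}
After op 7 (remove /xo): {"io":88,"rrj":70,"vly":35}
After op 8 (remove /rrj): {"io":88,"vly":35}
After op 9 (replace /vly 87): {"io":88,"vly":87}
After op 10 (remove /io): {"vly":87}
After op 11 (add /z 27): {"vly":87,"z":27}
After op 12 (replace /vly 43): {"vly":43,"z":27}
After op 13 (add /n 0): {"n":0,"vly":43,"z":27}
Size at the root: 3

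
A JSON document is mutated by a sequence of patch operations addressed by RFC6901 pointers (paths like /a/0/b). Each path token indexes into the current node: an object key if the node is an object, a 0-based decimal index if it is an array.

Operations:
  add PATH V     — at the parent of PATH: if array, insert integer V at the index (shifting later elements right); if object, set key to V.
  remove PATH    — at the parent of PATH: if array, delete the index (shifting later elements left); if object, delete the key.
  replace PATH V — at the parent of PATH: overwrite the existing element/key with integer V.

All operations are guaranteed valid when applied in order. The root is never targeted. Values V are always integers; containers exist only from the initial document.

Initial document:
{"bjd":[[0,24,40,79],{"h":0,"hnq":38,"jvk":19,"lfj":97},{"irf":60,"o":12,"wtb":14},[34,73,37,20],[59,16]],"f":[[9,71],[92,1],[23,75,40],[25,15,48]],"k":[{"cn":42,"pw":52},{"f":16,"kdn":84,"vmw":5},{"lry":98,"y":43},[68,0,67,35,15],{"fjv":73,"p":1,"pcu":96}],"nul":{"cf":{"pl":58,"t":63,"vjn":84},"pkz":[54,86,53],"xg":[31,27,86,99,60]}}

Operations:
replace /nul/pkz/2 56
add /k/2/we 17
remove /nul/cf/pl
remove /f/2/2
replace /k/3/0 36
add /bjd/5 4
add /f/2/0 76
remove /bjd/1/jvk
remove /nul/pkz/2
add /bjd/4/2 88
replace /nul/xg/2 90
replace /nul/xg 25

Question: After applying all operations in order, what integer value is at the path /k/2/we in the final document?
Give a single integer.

Answer: 17

Derivation:
After op 1 (replace /nul/pkz/2 56): {"bjd":[[0,24,40,79],{"h":0,"hnq":38,"jvk":19,"lfj":97},{"irf":60,"o":12,"wtb":14},[34,73,37,20],[59,16]],"f":[[9,71],[92,1],[23,75,40],[25,15,48]],"k":[{"cn":42,"pw":52},{"f":16,"kdn":84,"vmw":5},{"lry":98,"y":43},[68,0,67,35,15],{"fjv":73,"p":1,"pcu":96}],"nul":{"cf":{"pl":58,"t":63,"vjn":84},"pkz":[54,86,56],"xg":[31,27,86,99,60]}}
After op 2 (add /k/2/we 17): {"bjd":[[0,24,40,79],{"h":0,"hnq":38,"jvk":19,"lfj":97},{"irf":60,"o":12,"wtb":14},[34,73,37,20],[59,16]],"f":[[9,71],[92,1],[23,75,40],[25,15,48]],"k":[{"cn":42,"pw":52},{"f":16,"kdn":84,"vmw":5},{"lry":98,"we":17,"y":43},[68,0,67,35,15],{"fjv":73,"p":1,"pcu":96}],"nul":{"cf":{"pl":58,"t":63,"vjn":84},"pkz":[54,86,56],"xg":[31,27,86,99,60]}}
After op 3 (remove /nul/cf/pl): {"bjd":[[0,24,40,79],{"h":0,"hnq":38,"jvk":19,"lfj":97},{"irf":60,"o":12,"wtb":14},[34,73,37,20],[59,16]],"f":[[9,71],[92,1],[23,75,40],[25,15,48]],"k":[{"cn":42,"pw":52},{"f":16,"kdn":84,"vmw":5},{"lry":98,"we":17,"y":43},[68,0,67,35,15],{"fjv":73,"p":1,"pcu":96}],"nul":{"cf":{"t":63,"vjn":84},"pkz":[54,86,56],"xg":[31,27,86,99,60]}}
After op 4 (remove /f/2/2): {"bjd":[[0,24,40,79],{"h":0,"hnq":38,"jvk":19,"lfj":97},{"irf":60,"o":12,"wtb":14},[34,73,37,20],[59,16]],"f":[[9,71],[92,1],[23,75],[25,15,48]],"k":[{"cn":42,"pw":52},{"f":16,"kdn":84,"vmw":5},{"lry":98,"we":17,"y":43},[68,0,67,35,15],{"fjv":73,"p":1,"pcu":96}],"nul":{"cf":{"t":63,"vjn":84},"pkz":[54,86,56],"xg":[31,27,86,99,60]}}
After op 5 (replace /k/3/0 36): {"bjd":[[0,24,40,79],{"h":0,"hnq":38,"jvk":19,"lfj":97},{"irf":60,"o":12,"wtb":14},[34,73,37,20],[59,16]],"f":[[9,71],[92,1],[23,75],[25,15,48]],"k":[{"cn":42,"pw":52},{"f":16,"kdn":84,"vmw":5},{"lry":98,"we":17,"y":43},[36,0,67,35,15],{"fjv":73,"p":1,"pcu":96}],"nul":{"cf":{"t":63,"vjn":84},"pkz":[54,86,56],"xg":[31,27,86,99,60]}}
After op 6 (add /bjd/5 4): {"bjd":[[0,24,40,79],{"h":0,"hnq":38,"jvk":19,"lfj":97},{"irf":60,"o":12,"wtb":14},[34,73,37,20],[59,16],4],"f":[[9,71],[92,1],[23,75],[25,15,48]],"k":[{"cn":42,"pw":52},{"f":16,"kdn":84,"vmw":5},{"lry":98,"we":17,"y":43},[36,0,67,35,15],{"fjv":73,"p":1,"pcu":96}],"nul":{"cf":{"t":63,"vjn":84},"pkz":[54,86,56],"xg":[31,27,86,99,60]}}
After op 7 (add /f/2/0 76): {"bjd":[[0,24,40,79],{"h":0,"hnq":38,"jvk":19,"lfj":97},{"irf":60,"o":12,"wtb":14},[34,73,37,20],[59,16],4],"f":[[9,71],[92,1],[76,23,75],[25,15,48]],"k":[{"cn":42,"pw":52},{"f":16,"kdn":84,"vmw":5},{"lry":98,"we":17,"y":43},[36,0,67,35,15],{"fjv":73,"p":1,"pcu":96}],"nul":{"cf":{"t":63,"vjn":84},"pkz":[54,86,56],"xg":[31,27,86,99,60]}}
After op 8 (remove /bjd/1/jvk): {"bjd":[[0,24,40,79],{"h":0,"hnq":38,"lfj":97},{"irf":60,"o":12,"wtb":14},[34,73,37,20],[59,16],4],"f":[[9,71],[92,1],[76,23,75],[25,15,48]],"k":[{"cn":42,"pw":52},{"f":16,"kdn":84,"vmw":5},{"lry":98,"we":17,"y":43},[36,0,67,35,15],{"fjv":73,"p":1,"pcu":96}],"nul":{"cf":{"t":63,"vjn":84},"pkz":[54,86,56],"xg":[31,27,86,99,60]}}
After op 9 (remove /nul/pkz/2): {"bjd":[[0,24,40,79],{"h":0,"hnq":38,"lfj":97},{"irf":60,"o":12,"wtb":14},[34,73,37,20],[59,16],4],"f":[[9,71],[92,1],[76,23,75],[25,15,48]],"k":[{"cn":42,"pw":52},{"f":16,"kdn":84,"vmw":5},{"lry":98,"we":17,"y":43},[36,0,67,35,15],{"fjv":73,"p":1,"pcu":96}],"nul":{"cf":{"t":63,"vjn":84},"pkz":[54,86],"xg":[31,27,86,99,60]}}
After op 10 (add /bjd/4/2 88): {"bjd":[[0,24,40,79],{"h":0,"hnq":38,"lfj":97},{"irf":60,"o":12,"wtb":14},[34,73,37,20],[59,16,88],4],"f":[[9,71],[92,1],[76,23,75],[25,15,48]],"k":[{"cn":42,"pw":52},{"f":16,"kdn":84,"vmw":5},{"lry":98,"we":17,"y":43},[36,0,67,35,15],{"fjv":73,"p":1,"pcu":96}],"nul":{"cf":{"t":63,"vjn":84},"pkz":[54,86],"xg":[31,27,86,99,60]}}
After op 11 (replace /nul/xg/2 90): {"bjd":[[0,24,40,79],{"h":0,"hnq":38,"lfj":97},{"irf":60,"o":12,"wtb":14},[34,73,37,20],[59,16,88],4],"f":[[9,71],[92,1],[76,23,75],[25,15,48]],"k":[{"cn":42,"pw":52},{"f":16,"kdn":84,"vmw":5},{"lry":98,"we":17,"y":43},[36,0,67,35,15],{"fjv":73,"p":1,"pcu":96}],"nul":{"cf":{"t":63,"vjn":84},"pkz":[54,86],"xg":[31,27,90,99,60]}}
After op 12 (replace /nul/xg 25): {"bjd":[[0,24,40,79],{"h":0,"hnq":38,"lfj":97},{"irf":60,"o":12,"wtb":14},[34,73,37,20],[59,16,88],4],"f":[[9,71],[92,1],[76,23,75],[25,15,48]],"k":[{"cn":42,"pw":52},{"f":16,"kdn":84,"vmw":5},{"lry":98,"we":17,"y":43},[36,0,67,35,15],{"fjv":73,"p":1,"pcu":96}],"nul":{"cf":{"t":63,"vjn":84},"pkz":[54,86],"xg":25}}
Value at /k/2/we: 17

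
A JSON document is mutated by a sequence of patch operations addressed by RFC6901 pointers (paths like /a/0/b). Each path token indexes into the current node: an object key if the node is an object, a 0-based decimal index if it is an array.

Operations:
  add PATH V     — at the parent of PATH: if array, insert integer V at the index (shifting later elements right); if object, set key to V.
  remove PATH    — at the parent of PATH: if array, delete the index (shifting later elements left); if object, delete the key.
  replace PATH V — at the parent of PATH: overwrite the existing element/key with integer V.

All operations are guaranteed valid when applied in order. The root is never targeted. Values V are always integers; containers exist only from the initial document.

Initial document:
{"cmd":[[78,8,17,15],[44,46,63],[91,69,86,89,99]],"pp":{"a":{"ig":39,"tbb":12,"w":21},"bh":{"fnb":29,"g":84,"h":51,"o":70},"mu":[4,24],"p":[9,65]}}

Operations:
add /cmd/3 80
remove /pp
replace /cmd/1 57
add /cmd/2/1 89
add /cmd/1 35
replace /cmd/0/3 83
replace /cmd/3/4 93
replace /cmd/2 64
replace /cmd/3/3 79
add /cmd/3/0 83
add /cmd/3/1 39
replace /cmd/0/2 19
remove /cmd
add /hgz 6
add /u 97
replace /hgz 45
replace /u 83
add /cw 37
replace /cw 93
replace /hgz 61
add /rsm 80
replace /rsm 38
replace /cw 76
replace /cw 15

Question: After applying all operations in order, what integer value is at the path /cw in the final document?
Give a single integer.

Answer: 15

Derivation:
After op 1 (add /cmd/3 80): {"cmd":[[78,8,17,15],[44,46,63],[91,69,86,89,99],80],"pp":{"a":{"ig":39,"tbb":12,"w":21},"bh":{"fnb":29,"g":84,"h":51,"o":70},"mu":[4,24],"p":[9,65]}}
After op 2 (remove /pp): {"cmd":[[78,8,17,15],[44,46,63],[91,69,86,89,99],80]}
After op 3 (replace /cmd/1 57): {"cmd":[[78,8,17,15],57,[91,69,86,89,99],80]}
After op 4 (add /cmd/2/1 89): {"cmd":[[78,8,17,15],57,[91,89,69,86,89,99],80]}
After op 5 (add /cmd/1 35): {"cmd":[[78,8,17,15],35,57,[91,89,69,86,89,99],80]}
After op 6 (replace /cmd/0/3 83): {"cmd":[[78,8,17,83],35,57,[91,89,69,86,89,99],80]}
After op 7 (replace /cmd/3/4 93): {"cmd":[[78,8,17,83],35,57,[91,89,69,86,93,99],80]}
After op 8 (replace /cmd/2 64): {"cmd":[[78,8,17,83],35,64,[91,89,69,86,93,99],80]}
After op 9 (replace /cmd/3/3 79): {"cmd":[[78,8,17,83],35,64,[91,89,69,79,93,99],80]}
After op 10 (add /cmd/3/0 83): {"cmd":[[78,8,17,83],35,64,[83,91,89,69,79,93,99],80]}
After op 11 (add /cmd/3/1 39): {"cmd":[[78,8,17,83],35,64,[83,39,91,89,69,79,93,99],80]}
After op 12 (replace /cmd/0/2 19): {"cmd":[[78,8,19,83],35,64,[83,39,91,89,69,79,93,99],80]}
After op 13 (remove /cmd): {}
After op 14 (add /hgz 6): {"hgz":6}
After op 15 (add /u 97): {"hgz":6,"u":97}
After op 16 (replace /hgz 45): {"hgz":45,"u":97}
After op 17 (replace /u 83): {"hgz":45,"u":83}
After op 18 (add /cw 37): {"cw":37,"hgz":45,"u":83}
After op 19 (replace /cw 93): {"cw":93,"hgz":45,"u":83}
After op 20 (replace /hgz 61): {"cw":93,"hgz":61,"u":83}
After op 21 (add /rsm 80): {"cw":93,"hgz":61,"rsm":80,"u":83}
After op 22 (replace /rsm 38): {"cw":93,"hgz":61,"rsm":38,"u":83}
After op 23 (replace /cw 76): {"cw":76,"hgz":61,"rsm":38,"u":83}
After op 24 (replace /cw 15): {"cw":15,"hgz":61,"rsm":38,"u":83}
Value at /cw: 15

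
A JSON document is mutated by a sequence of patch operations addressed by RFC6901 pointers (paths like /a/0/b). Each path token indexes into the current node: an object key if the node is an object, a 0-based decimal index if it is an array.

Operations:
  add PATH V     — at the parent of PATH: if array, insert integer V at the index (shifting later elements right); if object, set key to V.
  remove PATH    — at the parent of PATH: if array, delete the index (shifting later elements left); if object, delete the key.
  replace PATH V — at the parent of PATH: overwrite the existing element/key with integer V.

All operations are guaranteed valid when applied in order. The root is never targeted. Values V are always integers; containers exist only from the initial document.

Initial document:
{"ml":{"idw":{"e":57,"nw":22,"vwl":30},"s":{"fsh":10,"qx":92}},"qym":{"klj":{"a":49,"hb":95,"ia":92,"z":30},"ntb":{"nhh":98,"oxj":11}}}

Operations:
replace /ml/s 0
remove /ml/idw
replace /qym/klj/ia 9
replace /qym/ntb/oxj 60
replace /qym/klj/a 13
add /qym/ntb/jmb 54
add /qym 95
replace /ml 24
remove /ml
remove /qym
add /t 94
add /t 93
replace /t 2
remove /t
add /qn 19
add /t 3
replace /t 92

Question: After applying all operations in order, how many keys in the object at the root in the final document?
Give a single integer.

Answer: 2

Derivation:
After op 1 (replace /ml/s 0): {"ml":{"idw":{"e":57,"nw":22,"vwl":30},"s":0},"qym":{"klj":{"a":49,"hb":95,"ia":92,"z":30},"ntb":{"nhh":98,"oxj":11}}}
After op 2 (remove /ml/idw): {"ml":{"s":0},"qym":{"klj":{"a":49,"hb":95,"ia":92,"z":30},"ntb":{"nhh":98,"oxj":11}}}
After op 3 (replace /qym/klj/ia 9): {"ml":{"s":0},"qym":{"klj":{"a":49,"hb":95,"ia":9,"z":30},"ntb":{"nhh":98,"oxj":11}}}
After op 4 (replace /qym/ntb/oxj 60): {"ml":{"s":0},"qym":{"klj":{"a":49,"hb":95,"ia":9,"z":30},"ntb":{"nhh":98,"oxj":60}}}
After op 5 (replace /qym/klj/a 13): {"ml":{"s":0},"qym":{"klj":{"a":13,"hb":95,"ia":9,"z":30},"ntb":{"nhh":98,"oxj":60}}}
After op 6 (add /qym/ntb/jmb 54): {"ml":{"s":0},"qym":{"klj":{"a":13,"hb":95,"ia":9,"z":30},"ntb":{"jmb":54,"nhh":98,"oxj":60}}}
After op 7 (add /qym 95): {"ml":{"s":0},"qym":95}
After op 8 (replace /ml 24): {"ml":24,"qym":95}
After op 9 (remove /ml): {"qym":95}
After op 10 (remove /qym): {}
After op 11 (add /t 94): {"t":94}
After op 12 (add /t 93): {"t":93}
After op 13 (replace /t 2): {"t":2}
After op 14 (remove /t): {}
After op 15 (add /qn 19): {"qn":19}
After op 16 (add /t 3): {"qn":19,"t":3}
After op 17 (replace /t 92): {"qn":19,"t":92}
Size at the root: 2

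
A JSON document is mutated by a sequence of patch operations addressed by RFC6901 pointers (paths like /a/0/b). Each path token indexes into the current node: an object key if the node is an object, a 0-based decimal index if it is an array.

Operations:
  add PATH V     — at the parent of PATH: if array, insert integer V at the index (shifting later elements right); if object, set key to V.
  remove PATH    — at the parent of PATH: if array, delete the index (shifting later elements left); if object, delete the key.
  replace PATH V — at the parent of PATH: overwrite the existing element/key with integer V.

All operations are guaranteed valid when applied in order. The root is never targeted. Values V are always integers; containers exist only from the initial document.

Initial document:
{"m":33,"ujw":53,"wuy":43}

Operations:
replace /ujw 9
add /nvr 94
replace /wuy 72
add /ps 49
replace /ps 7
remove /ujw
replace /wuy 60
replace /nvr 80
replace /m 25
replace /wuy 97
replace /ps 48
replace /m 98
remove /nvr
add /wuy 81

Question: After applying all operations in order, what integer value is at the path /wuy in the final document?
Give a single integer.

Answer: 81

Derivation:
After op 1 (replace /ujw 9): {"m":33,"ujw":9,"wuy":43}
After op 2 (add /nvr 94): {"m":33,"nvr":94,"ujw":9,"wuy":43}
After op 3 (replace /wuy 72): {"m":33,"nvr":94,"ujw":9,"wuy":72}
After op 4 (add /ps 49): {"m":33,"nvr":94,"ps":49,"ujw":9,"wuy":72}
After op 5 (replace /ps 7): {"m":33,"nvr":94,"ps":7,"ujw":9,"wuy":72}
After op 6 (remove /ujw): {"m":33,"nvr":94,"ps":7,"wuy":72}
After op 7 (replace /wuy 60): {"m":33,"nvr":94,"ps":7,"wuy":60}
After op 8 (replace /nvr 80): {"m":33,"nvr":80,"ps":7,"wuy":60}
After op 9 (replace /m 25): {"m":25,"nvr":80,"ps":7,"wuy":60}
After op 10 (replace /wuy 97): {"m":25,"nvr":80,"ps":7,"wuy":97}
After op 11 (replace /ps 48): {"m":25,"nvr":80,"ps":48,"wuy":97}
After op 12 (replace /m 98): {"m":98,"nvr":80,"ps":48,"wuy":97}
After op 13 (remove /nvr): {"m":98,"ps":48,"wuy":97}
After op 14 (add /wuy 81): {"m":98,"ps":48,"wuy":81}
Value at /wuy: 81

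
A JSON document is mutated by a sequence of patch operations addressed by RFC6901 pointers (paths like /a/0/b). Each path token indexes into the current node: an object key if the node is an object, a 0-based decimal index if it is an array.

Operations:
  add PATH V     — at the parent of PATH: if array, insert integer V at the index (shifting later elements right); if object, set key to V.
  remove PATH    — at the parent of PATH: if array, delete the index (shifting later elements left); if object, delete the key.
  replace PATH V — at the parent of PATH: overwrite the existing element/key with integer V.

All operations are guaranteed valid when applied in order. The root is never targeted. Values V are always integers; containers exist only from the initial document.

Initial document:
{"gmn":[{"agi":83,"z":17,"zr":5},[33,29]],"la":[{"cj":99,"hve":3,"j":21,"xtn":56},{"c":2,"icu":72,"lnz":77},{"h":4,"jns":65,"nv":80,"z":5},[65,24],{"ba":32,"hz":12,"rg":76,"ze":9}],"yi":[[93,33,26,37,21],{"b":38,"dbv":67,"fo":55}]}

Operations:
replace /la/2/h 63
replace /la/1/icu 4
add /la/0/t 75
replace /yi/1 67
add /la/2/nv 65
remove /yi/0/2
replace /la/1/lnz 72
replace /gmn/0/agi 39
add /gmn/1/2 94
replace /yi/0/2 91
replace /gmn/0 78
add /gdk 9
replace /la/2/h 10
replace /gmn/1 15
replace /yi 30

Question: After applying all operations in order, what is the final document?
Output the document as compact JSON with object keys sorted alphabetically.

Answer: {"gdk":9,"gmn":[78,15],"la":[{"cj":99,"hve":3,"j":21,"t":75,"xtn":56},{"c":2,"icu":4,"lnz":72},{"h":10,"jns":65,"nv":65,"z":5},[65,24],{"ba":32,"hz":12,"rg":76,"ze":9}],"yi":30}

Derivation:
After op 1 (replace /la/2/h 63): {"gmn":[{"agi":83,"z":17,"zr":5},[33,29]],"la":[{"cj":99,"hve":3,"j":21,"xtn":56},{"c":2,"icu":72,"lnz":77},{"h":63,"jns":65,"nv":80,"z":5},[65,24],{"ba":32,"hz":12,"rg":76,"ze":9}],"yi":[[93,33,26,37,21],{"b":38,"dbv":67,"fo":55}]}
After op 2 (replace /la/1/icu 4): {"gmn":[{"agi":83,"z":17,"zr":5},[33,29]],"la":[{"cj":99,"hve":3,"j":21,"xtn":56},{"c":2,"icu":4,"lnz":77},{"h":63,"jns":65,"nv":80,"z":5},[65,24],{"ba":32,"hz":12,"rg":76,"ze":9}],"yi":[[93,33,26,37,21],{"b":38,"dbv":67,"fo":55}]}
After op 3 (add /la/0/t 75): {"gmn":[{"agi":83,"z":17,"zr":5},[33,29]],"la":[{"cj":99,"hve":3,"j":21,"t":75,"xtn":56},{"c":2,"icu":4,"lnz":77},{"h":63,"jns":65,"nv":80,"z":5},[65,24],{"ba":32,"hz":12,"rg":76,"ze":9}],"yi":[[93,33,26,37,21],{"b":38,"dbv":67,"fo":55}]}
After op 4 (replace /yi/1 67): {"gmn":[{"agi":83,"z":17,"zr":5},[33,29]],"la":[{"cj":99,"hve":3,"j":21,"t":75,"xtn":56},{"c":2,"icu":4,"lnz":77},{"h":63,"jns":65,"nv":80,"z":5},[65,24],{"ba":32,"hz":12,"rg":76,"ze":9}],"yi":[[93,33,26,37,21],67]}
After op 5 (add /la/2/nv 65): {"gmn":[{"agi":83,"z":17,"zr":5},[33,29]],"la":[{"cj":99,"hve":3,"j":21,"t":75,"xtn":56},{"c":2,"icu":4,"lnz":77},{"h":63,"jns":65,"nv":65,"z":5},[65,24],{"ba":32,"hz":12,"rg":76,"ze":9}],"yi":[[93,33,26,37,21],67]}
After op 6 (remove /yi/0/2): {"gmn":[{"agi":83,"z":17,"zr":5},[33,29]],"la":[{"cj":99,"hve":3,"j":21,"t":75,"xtn":56},{"c":2,"icu":4,"lnz":77},{"h":63,"jns":65,"nv":65,"z":5},[65,24],{"ba":32,"hz":12,"rg":76,"ze":9}],"yi":[[93,33,37,21],67]}
After op 7 (replace /la/1/lnz 72): {"gmn":[{"agi":83,"z":17,"zr":5},[33,29]],"la":[{"cj":99,"hve":3,"j":21,"t":75,"xtn":56},{"c":2,"icu":4,"lnz":72},{"h":63,"jns":65,"nv":65,"z":5},[65,24],{"ba":32,"hz":12,"rg":76,"ze":9}],"yi":[[93,33,37,21],67]}
After op 8 (replace /gmn/0/agi 39): {"gmn":[{"agi":39,"z":17,"zr":5},[33,29]],"la":[{"cj":99,"hve":3,"j":21,"t":75,"xtn":56},{"c":2,"icu":4,"lnz":72},{"h":63,"jns":65,"nv":65,"z":5},[65,24],{"ba":32,"hz":12,"rg":76,"ze":9}],"yi":[[93,33,37,21],67]}
After op 9 (add /gmn/1/2 94): {"gmn":[{"agi":39,"z":17,"zr":5},[33,29,94]],"la":[{"cj":99,"hve":3,"j":21,"t":75,"xtn":56},{"c":2,"icu":4,"lnz":72},{"h":63,"jns":65,"nv":65,"z":5},[65,24],{"ba":32,"hz":12,"rg":76,"ze":9}],"yi":[[93,33,37,21],67]}
After op 10 (replace /yi/0/2 91): {"gmn":[{"agi":39,"z":17,"zr":5},[33,29,94]],"la":[{"cj":99,"hve":3,"j":21,"t":75,"xtn":56},{"c":2,"icu":4,"lnz":72},{"h":63,"jns":65,"nv":65,"z":5},[65,24],{"ba":32,"hz":12,"rg":76,"ze":9}],"yi":[[93,33,91,21],67]}
After op 11 (replace /gmn/0 78): {"gmn":[78,[33,29,94]],"la":[{"cj":99,"hve":3,"j":21,"t":75,"xtn":56},{"c":2,"icu":4,"lnz":72},{"h":63,"jns":65,"nv":65,"z":5},[65,24],{"ba":32,"hz":12,"rg":76,"ze":9}],"yi":[[93,33,91,21],67]}
After op 12 (add /gdk 9): {"gdk":9,"gmn":[78,[33,29,94]],"la":[{"cj":99,"hve":3,"j":21,"t":75,"xtn":56},{"c":2,"icu":4,"lnz":72},{"h":63,"jns":65,"nv":65,"z":5},[65,24],{"ba":32,"hz":12,"rg":76,"ze":9}],"yi":[[93,33,91,21],67]}
After op 13 (replace /la/2/h 10): {"gdk":9,"gmn":[78,[33,29,94]],"la":[{"cj":99,"hve":3,"j":21,"t":75,"xtn":56},{"c":2,"icu":4,"lnz":72},{"h":10,"jns":65,"nv":65,"z":5},[65,24],{"ba":32,"hz":12,"rg":76,"ze":9}],"yi":[[93,33,91,21],67]}
After op 14 (replace /gmn/1 15): {"gdk":9,"gmn":[78,15],"la":[{"cj":99,"hve":3,"j":21,"t":75,"xtn":56},{"c":2,"icu":4,"lnz":72},{"h":10,"jns":65,"nv":65,"z":5},[65,24],{"ba":32,"hz":12,"rg":76,"ze":9}],"yi":[[93,33,91,21],67]}
After op 15 (replace /yi 30): {"gdk":9,"gmn":[78,15],"la":[{"cj":99,"hve":3,"j":21,"t":75,"xtn":56},{"c":2,"icu":4,"lnz":72},{"h":10,"jns":65,"nv":65,"z":5},[65,24],{"ba":32,"hz":12,"rg":76,"ze":9}],"yi":30}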